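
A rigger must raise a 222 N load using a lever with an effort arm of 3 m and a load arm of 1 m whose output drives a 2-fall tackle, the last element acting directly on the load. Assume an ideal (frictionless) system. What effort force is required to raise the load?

Lever MA = effort arm / load arm = 3/1 = 3.
Block-and-tackle MA = number of supporting rope parts = 2.
Combined ideal MA = 3 × 2 = 6.
Effort = load / MA = 222 / 6 = 37 N.

37 N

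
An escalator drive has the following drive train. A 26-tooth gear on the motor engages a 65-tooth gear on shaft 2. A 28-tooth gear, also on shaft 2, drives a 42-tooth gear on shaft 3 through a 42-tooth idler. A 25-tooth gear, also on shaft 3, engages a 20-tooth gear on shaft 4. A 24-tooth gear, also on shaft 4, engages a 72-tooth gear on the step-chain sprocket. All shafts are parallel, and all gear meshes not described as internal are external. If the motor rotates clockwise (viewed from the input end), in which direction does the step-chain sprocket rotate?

the motor → shaft 2: external mesh, 1 reversal → CCW.
shaft 2 → shaft 3: driver → idler → driven is 2 external meshes, 2 reversals → CCW.
shaft 3 → shaft 4: external mesh, 1 reversal → CW.
shaft 4 → the step-chain sprocket: external mesh, 1 reversal → CCW.
5 reversals in total — an odd number — so the step-chain sprocket turns opposite to the motor.

counterclockwise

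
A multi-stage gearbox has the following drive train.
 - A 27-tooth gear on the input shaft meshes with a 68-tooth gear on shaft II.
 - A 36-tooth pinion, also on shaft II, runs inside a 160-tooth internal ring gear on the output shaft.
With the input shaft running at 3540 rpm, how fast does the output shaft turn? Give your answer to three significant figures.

316 rpm

the input shaft → shaft II (gear mesh, 68/27): 3540 ÷ 2.5185 = 1405.6 rpm
shaft II → the output shaft (internal gear, 160/36): 1405.6 ÷ 4.4444 = 316.26 rpm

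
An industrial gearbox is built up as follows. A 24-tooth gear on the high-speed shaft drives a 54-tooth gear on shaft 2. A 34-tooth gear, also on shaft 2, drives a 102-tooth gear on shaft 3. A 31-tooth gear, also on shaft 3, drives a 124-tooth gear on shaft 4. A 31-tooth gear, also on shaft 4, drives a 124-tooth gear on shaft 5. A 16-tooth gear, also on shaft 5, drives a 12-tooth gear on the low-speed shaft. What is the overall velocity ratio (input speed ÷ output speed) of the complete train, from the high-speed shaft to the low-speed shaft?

81

Each stage contributes driven/driver: gear mesh 54/24 = 2.25, gear mesh 102/34 = 3, gear mesh 124/31 = 4, gear mesh 124/31 = 4, gear mesh 12/16 = 0.75.
Overall: 2.25 × 3 × 4 × 4 × 0.75 = 81.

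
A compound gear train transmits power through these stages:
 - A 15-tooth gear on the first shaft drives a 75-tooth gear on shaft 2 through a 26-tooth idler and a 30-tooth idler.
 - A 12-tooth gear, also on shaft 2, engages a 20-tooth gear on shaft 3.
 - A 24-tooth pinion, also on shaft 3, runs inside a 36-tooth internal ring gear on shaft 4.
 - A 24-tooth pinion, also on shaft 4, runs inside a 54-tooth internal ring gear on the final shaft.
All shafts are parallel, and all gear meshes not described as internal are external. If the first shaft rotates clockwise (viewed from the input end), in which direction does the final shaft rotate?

the first shaft → shaft 2: driver → idler → idler → driven is 3 external meshes, 3 reversals → CCW.
shaft 2 → shaft 3: external mesh, 1 reversal → CW.
shaft 3 → shaft 4: internal mesh, same direction → CW.
shaft 4 → the final shaft: internal mesh, same direction → CW.
4 reversals in total — an even number — so the final shaft turns the same way as the first shaft.

clockwise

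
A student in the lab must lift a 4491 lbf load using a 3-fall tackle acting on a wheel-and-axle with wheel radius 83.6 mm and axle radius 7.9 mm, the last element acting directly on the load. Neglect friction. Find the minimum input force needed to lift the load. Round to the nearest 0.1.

141.5 lbf

Block-and-tackle MA = number of supporting rope parts = 3.
Wheel-and-axle MA = R/r = 83.6/7.9 = 10.582.
Combined ideal MA = 3 × 10.582 = 31.747.
Effort = load / MA = 4491 / 31.747 = 141.46 lbf.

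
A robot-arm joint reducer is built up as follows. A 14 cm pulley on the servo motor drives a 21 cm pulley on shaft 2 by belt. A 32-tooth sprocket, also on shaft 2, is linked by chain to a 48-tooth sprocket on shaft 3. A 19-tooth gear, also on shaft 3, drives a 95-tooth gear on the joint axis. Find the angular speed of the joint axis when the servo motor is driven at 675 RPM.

60 RPM

Belt: ratio = 21/14 = 1.5, so shaft 2 turns at 675 / 1.5 = 450 RPM.
Chain: ratio = 48/32 = 1.5, so shaft 3 turns at 450 / 1.5 = 300 RPM.
Gear mesh: ratio = 95/19 = 5, so the joint axis turns at 300 / 5 = 60 RPM.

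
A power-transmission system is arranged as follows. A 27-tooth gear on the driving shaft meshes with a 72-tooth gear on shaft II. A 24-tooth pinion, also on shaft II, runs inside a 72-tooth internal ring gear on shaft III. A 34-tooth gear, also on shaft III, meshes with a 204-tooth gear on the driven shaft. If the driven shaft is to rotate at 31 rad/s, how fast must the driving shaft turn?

Overall ratio R = 2.6667 × 3 × 6 = 48.
Required input speed = output speed × R = 31 × 48 = 1488 rad/s.

1488 rad/s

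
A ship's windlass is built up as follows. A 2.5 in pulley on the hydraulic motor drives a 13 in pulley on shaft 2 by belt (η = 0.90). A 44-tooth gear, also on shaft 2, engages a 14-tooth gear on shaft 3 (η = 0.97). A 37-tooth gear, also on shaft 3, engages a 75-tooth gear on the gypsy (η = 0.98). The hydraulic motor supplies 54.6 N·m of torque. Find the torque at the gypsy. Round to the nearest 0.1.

Belt: ratio = 13/2.5 = 5.2; torque at shaft 2 = 54.6 × 5.2 × 0.90 = 255.53 N·m.
Gear mesh: ratio = 14/44 = 0.31818; torque at shaft 3 = 255.53 × 0.31818 × 0.97 = 78.865 N·m.
Gear mesh: ratio = 75/37 = 2.027; torque at the gypsy = 78.865 × 2.027 × 0.98 = 156.66 N·m.

156.7 N·m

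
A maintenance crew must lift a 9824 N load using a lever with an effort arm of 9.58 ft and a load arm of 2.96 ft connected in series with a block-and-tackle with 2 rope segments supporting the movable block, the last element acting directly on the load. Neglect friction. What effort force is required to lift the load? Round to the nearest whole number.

1518 N

Lever MA = effort arm / load arm = 9.58/2.96 = 3.2365.
Block-and-tackle MA = number of supporting rope parts = 2.
Combined ideal MA = 3.2365 × 2 = 6.473.
Effort = load / MA = 9824 / 6.473 = 1517.7 N.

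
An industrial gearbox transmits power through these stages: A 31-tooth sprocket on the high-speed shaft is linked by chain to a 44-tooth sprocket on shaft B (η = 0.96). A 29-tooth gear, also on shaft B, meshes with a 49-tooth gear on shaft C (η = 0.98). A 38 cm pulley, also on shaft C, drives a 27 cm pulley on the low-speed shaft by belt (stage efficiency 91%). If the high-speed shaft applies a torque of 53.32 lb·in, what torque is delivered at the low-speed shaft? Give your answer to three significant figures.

77.8 lb·in

After the chain (44/31): 53.32 × 1.4194 × 0.96 = 72.653 lb·in
After the gear mesh (49/29): 72.653 × 1.6897 × 0.98 = 120.3 lb·in
After the belt (27/38): 120.3 × 0.71053 × 0.91 = 77.785 lb·in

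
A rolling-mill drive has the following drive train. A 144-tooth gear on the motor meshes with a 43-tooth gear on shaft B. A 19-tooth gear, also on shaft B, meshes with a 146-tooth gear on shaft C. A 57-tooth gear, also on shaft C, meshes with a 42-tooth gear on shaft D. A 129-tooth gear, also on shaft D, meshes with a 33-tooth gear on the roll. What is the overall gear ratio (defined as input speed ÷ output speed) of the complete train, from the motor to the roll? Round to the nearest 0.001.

Each stage contributes driven/driver: gear mesh 43/144 = 0.29861, gear mesh 146/19 = 7.6842, gear mesh 42/57 = 0.73684, gear mesh 33/129 = 0.25581.
Overall: 0.29861 × 7.6842 × 0.73684 × 0.25581 = 0.43252.

0.433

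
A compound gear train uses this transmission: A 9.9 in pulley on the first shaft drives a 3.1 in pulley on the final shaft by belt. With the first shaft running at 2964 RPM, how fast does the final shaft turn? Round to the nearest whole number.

9466 RPM

belt 3.1/9.9 = 0.31313 → 2964/0.31313 = 9465.7 RPM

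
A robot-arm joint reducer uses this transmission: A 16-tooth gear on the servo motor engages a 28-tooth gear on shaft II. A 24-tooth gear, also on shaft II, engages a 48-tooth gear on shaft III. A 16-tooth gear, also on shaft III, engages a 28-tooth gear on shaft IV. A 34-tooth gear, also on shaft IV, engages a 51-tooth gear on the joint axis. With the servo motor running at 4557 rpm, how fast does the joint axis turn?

496 rpm

gear mesh 28/16 = 1.75 → 4557/1.75 = 2604 rpm
gear mesh 48/24 = 2 → 2604/2 = 1302 rpm
gear mesh 28/16 = 1.75 → 1302/1.75 = 744 rpm
gear mesh 51/34 = 1.5 → 744/1.5 = 496 rpm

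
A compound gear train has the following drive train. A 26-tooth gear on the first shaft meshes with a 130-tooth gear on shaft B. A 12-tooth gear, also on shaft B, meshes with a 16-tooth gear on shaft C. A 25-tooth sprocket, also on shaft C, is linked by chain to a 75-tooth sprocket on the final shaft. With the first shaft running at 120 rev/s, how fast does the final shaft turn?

6 rev/s

the first shaft → shaft B (gear mesh, 130/26): 120 ÷ 5 = 24 rev/s
shaft B → shaft C (gear mesh, 16/12): 24 ÷ 1.3333 = 18 rev/s
shaft C → the final shaft (chain, 75/25): 18 ÷ 3 = 6 rev/s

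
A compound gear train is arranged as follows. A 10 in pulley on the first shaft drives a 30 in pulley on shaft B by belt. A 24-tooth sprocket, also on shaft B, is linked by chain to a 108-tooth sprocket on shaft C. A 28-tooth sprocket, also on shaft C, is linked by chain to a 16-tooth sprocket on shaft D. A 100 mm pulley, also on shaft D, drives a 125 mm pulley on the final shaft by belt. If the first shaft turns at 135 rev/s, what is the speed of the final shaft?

belt 30/10 = 3 → 135/3 = 45 rev/s
chain 108/24 = 4.5 → 45/4.5 = 10 rev/s
chain 16/28 = 0.57143 → 10/0.57143 = 17.5 rev/s
belt 125/100 = 1.25 → 17.5/1.25 = 14 rev/s

14 rev/s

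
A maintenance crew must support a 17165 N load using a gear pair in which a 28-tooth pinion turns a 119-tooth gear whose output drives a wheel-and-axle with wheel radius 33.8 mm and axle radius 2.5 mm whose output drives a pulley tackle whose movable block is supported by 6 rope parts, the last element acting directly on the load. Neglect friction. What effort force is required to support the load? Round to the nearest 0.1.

49.8 N

Gear pair MA = 119/28 = 4.25.
Wheel-and-axle MA = R/r = 33.8/2.5 = 13.52.
Block-and-tackle MA = number of supporting rope parts = 6.
Combined ideal MA = 4.25 × 13.52 × 6 = 344.76.
Effort = load / MA = 17165 / 344.76 = 49.788 N.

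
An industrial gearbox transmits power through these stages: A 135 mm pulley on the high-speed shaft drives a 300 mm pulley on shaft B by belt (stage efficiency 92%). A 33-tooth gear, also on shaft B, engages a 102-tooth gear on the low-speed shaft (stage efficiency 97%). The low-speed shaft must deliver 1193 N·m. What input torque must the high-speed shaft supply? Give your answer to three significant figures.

195 N·m

Overall ratio R = 2.2222 × 3.0909 = 6.8687; overall efficiency η = 0.92 × 0.97 = 0.8924.
Input torque = output torque / (R × η) = 1193 / (6.8687 × 0.8924) = 194.63 N·m.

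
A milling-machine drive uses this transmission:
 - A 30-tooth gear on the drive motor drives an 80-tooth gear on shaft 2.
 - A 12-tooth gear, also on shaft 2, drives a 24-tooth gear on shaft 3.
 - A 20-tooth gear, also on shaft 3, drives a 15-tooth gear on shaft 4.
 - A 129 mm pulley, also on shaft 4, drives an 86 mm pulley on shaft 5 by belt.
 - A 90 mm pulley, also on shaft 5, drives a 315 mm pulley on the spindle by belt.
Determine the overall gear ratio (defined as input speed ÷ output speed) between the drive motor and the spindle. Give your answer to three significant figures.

Each stage contributes driven/driver: gear mesh 80/30 = 2.6667, gear mesh 24/12 = 2, gear mesh 15/20 = 0.75, belt 86/129 = 0.66667, belt 315/90 = 3.5.
Overall: 2.6667 × 2 × 0.75 × 0.66667 × 3.5 = 9.3333.

9.33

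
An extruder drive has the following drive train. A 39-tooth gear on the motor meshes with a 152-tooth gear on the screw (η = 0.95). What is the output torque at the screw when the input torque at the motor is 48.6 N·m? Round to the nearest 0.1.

Gear mesh: ratio = 152/39 = 3.8974; torque at the screw = 48.6 × 3.8974 × 0.95 = 179.94 N·m.

179.9 N·m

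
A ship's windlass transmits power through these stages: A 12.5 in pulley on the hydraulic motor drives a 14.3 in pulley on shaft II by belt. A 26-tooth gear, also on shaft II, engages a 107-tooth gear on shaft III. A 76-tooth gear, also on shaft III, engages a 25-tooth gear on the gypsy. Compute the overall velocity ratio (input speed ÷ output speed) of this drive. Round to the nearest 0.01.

Each stage contributes driven/driver: belt 14.3/12.5 = 1.144, gear mesh 107/26 = 4.1154, gear mesh 25/76 = 0.32895.
Overall: 1.144 × 4.1154 × 0.32895 = 1.5487.

1.55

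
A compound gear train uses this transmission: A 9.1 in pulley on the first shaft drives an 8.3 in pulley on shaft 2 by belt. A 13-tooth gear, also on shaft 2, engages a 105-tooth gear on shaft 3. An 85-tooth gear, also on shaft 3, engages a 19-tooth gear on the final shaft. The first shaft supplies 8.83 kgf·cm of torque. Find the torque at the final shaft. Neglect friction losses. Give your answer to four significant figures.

14.54 kgf·cm

belt 8.3/9.1 = 0.91209 → τ = 8.83·0.91209 = 8.0537 kgf·cm
gear mesh 105/13 = 8.0769 → τ = 8.0537·8.0769 = 65.049 kgf·cm
gear mesh 19/85 = 0.22353 → τ = 65.049·0.22353 = 14.54 kgf·cm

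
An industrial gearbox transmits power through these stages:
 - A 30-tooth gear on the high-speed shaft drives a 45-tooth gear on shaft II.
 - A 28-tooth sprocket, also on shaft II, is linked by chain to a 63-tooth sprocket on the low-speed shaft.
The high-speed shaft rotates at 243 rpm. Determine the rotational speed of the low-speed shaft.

the high-speed shaft → shaft II (gear mesh, 45/30): 243 ÷ 1.5 = 162 rpm
shaft II → the low-speed shaft (chain, 63/28): 162 ÷ 2.25 = 72 rpm

72 rpm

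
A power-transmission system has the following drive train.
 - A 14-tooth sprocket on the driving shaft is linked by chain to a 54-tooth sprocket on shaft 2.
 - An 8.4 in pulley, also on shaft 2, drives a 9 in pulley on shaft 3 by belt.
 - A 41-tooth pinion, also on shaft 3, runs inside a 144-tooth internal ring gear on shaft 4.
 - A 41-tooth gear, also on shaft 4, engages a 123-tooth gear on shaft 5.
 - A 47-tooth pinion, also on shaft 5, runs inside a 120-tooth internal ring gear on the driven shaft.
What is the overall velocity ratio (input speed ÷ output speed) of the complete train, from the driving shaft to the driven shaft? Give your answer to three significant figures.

Each stage contributes driven/driver: chain 54/14 = 3.8571, belt 9/8.4 = 1.0714, internal gear 144/41 = 3.5122, gear mesh 123/41 = 3, internal gear 120/47 = 2.5532.
Overall: 3.8571 × 1.0714 × 3.5122 × 3 × 2.5532 = 111.18.

111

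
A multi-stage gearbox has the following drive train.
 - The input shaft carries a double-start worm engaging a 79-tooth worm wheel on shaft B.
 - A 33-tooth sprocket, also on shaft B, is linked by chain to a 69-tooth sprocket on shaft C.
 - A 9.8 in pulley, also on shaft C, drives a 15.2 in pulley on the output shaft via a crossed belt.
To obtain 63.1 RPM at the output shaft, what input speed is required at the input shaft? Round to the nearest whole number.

Overall ratio R = 39.5 × 2.0909 × 1.551 = 128.1.
Required input speed = output speed × R = 63.1 × 128.1 = 8083.1 RPM.

8083 RPM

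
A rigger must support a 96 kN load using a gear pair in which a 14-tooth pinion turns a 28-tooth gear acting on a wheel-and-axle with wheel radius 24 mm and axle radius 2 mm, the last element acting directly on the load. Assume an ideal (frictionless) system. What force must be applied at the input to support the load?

4 kN

Gear pair MA = 28/14 = 2.
Wheel-and-axle MA = R/r = 24/2 = 12.
Combined ideal MA = 2 × 12 = 24.
Effort = load / MA = 96 / 24 = 4 kN.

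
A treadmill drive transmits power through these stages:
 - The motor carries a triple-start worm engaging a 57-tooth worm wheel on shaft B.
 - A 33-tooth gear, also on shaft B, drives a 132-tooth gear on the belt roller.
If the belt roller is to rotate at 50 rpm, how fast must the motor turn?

3800 rpm

Overall ratio R = 19 × 4 = 76.
Required input speed = output speed × R = 50 × 76 = 3800 rpm.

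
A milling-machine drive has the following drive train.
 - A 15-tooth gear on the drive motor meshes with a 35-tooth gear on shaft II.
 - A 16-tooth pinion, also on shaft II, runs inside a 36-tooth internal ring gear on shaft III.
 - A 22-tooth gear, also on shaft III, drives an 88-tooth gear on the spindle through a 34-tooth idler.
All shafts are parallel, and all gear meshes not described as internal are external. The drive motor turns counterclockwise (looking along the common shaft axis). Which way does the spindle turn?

the drive motor → shaft II: external mesh, 1 reversal → CW.
shaft II → shaft III: internal mesh, same direction → CW.
shaft III → the spindle: driver → idler → driven is 2 external meshes, 2 reversals → CW.
3 reversals in total — an odd number — so the spindle turns opposite to the drive motor.

clockwise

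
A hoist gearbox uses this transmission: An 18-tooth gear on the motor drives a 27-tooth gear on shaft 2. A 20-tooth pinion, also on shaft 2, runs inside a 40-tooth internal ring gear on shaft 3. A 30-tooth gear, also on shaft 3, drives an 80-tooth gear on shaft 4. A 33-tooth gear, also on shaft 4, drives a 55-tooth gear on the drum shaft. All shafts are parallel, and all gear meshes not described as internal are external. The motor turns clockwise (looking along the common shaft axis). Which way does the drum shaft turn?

counterclockwise

the motor → shaft 2: external mesh, 1 reversal → CCW.
shaft 2 → shaft 3: internal mesh, same direction → CCW.
shaft 3 → shaft 4: external mesh, 1 reversal → CW.
shaft 4 → the drum shaft: external mesh, 1 reversal → CCW.
3 reversals in total — an odd number — so the drum shaft turns opposite to the motor.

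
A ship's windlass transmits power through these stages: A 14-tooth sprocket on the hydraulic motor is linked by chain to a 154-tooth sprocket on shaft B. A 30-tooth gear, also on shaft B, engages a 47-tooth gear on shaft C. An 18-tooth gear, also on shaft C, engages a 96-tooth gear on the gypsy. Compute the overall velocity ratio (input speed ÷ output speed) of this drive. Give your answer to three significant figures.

91.9

Each stage contributes driven/driver: chain 154/14 = 11, gear mesh 47/30 = 1.5667, gear mesh 96/18 = 5.3333.
Overall: 11 × 1.5667 × 5.3333 = 91.911.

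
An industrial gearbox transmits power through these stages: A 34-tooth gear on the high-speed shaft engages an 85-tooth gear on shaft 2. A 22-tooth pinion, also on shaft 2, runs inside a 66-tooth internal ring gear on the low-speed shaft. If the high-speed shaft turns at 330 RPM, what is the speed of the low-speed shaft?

44 RPM

gear mesh 85/34 = 2.5 → 330/2.5 = 132 RPM
internal gear 66/22 = 3 → 132/3 = 44 RPM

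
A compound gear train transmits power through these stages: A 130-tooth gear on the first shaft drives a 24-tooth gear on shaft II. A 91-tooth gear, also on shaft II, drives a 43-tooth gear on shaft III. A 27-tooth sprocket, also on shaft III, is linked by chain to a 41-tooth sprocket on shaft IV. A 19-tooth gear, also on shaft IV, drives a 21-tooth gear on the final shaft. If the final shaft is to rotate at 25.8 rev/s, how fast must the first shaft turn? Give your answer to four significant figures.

3.777 rev/s

Overall ratio R = 0.18462 × 0.47253 × 1.5185 × 1.1053 = 0.14641.
Required input speed = output speed × R = 25.8 × 0.14641 = 3.7775 rev/s.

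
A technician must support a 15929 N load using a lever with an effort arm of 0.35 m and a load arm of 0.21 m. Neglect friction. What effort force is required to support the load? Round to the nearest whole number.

Lever MA = effort arm / load arm = 0.35/0.21 = 1.6667.
Effort = load / MA = 15929 / 1.6667 = 9557.4 N.

9557 N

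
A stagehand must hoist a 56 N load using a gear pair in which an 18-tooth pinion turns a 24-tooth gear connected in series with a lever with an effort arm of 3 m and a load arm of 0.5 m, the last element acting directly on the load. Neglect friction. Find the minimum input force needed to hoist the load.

Gear pair MA = 24/18 = 1.3333.
Lever MA = effort arm / load arm = 3/0.5 = 6.
Combined ideal MA = 1.3333 × 6 = 8.
Effort = load / MA = 56 / 8 = 7 N.

7 N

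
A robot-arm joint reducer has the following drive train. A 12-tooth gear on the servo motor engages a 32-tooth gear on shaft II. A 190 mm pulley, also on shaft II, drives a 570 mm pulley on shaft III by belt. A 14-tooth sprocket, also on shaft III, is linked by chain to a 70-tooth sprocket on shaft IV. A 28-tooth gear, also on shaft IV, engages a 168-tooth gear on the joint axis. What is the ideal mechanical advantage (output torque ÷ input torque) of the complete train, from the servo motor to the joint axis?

240

Each stage contributes driven/driver: gear mesh 32/12 = 2.6667, belt 570/190 = 3, chain 70/14 = 5, gear mesh 168/28 = 6.
Overall: 2.6667 × 3 × 5 × 6 = 240.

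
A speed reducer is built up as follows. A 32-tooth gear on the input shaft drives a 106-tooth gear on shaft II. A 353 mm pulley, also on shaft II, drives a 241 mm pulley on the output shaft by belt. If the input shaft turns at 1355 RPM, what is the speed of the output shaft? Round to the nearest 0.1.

599.2 RPM

the input shaft → shaft II (gear mesh, 106/32): 1355 ÷ 3.3125 = 409.06 RPM
shaft II → the output shaft (belt, 241/353): 409.06 ÷ 0.68272 = 599.16 RPM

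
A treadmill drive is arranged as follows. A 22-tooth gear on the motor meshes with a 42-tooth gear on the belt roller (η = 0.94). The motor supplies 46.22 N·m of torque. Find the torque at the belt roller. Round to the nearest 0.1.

82.9 N·m

gear mesh 42/22 = 1.9091 → τ = 46.22·1.9091·0.94 = 82.944 N·m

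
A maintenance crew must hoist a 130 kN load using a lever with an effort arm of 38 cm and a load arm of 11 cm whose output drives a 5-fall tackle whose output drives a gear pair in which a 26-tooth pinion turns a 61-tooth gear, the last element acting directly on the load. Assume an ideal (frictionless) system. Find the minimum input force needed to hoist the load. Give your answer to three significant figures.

3.21 kN

Lever MA = effort arm / load arm = 38/11 = 3.4545.
Block-and-tackle MA = number of supporting rope parts = 5.
Gear pair MA = 61/26 = 2.3462.
Combined ideal MA = 3.4545 × 5 × 2.3462 = 40.524.
Effort = load / MA = 130 / 40.524 = 3.2079 kN.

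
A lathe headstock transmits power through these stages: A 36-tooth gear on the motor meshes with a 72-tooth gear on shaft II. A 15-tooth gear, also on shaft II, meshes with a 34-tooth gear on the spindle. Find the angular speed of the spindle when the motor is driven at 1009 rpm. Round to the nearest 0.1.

222.6 rpm

Gear mesh: ratio = 72/36 = 2, so shaft II turns at 1009 / 2 = 504.5 rpm.
Gear mesh: ratio = 34/15 = 2.2667, so the spindle turns at 504.5 / 2.2667 = 222.57 rpm.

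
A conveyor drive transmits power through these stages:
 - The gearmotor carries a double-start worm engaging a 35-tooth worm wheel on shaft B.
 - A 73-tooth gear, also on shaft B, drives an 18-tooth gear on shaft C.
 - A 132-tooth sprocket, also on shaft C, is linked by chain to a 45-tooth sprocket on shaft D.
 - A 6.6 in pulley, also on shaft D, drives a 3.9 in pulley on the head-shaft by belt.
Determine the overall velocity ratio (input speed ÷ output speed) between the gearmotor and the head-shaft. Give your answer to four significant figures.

Each stage contributes driven/driver: worm 35/2 = 17.5, gear mesh 18/73 = 0.24658, chain 45/132 = 0.34091, belt 3.9/6.6 = 0.59091.
Overall: 17.5 × 0.24658 × 0.34091 × 0.59091 = 0.86925.

0.8693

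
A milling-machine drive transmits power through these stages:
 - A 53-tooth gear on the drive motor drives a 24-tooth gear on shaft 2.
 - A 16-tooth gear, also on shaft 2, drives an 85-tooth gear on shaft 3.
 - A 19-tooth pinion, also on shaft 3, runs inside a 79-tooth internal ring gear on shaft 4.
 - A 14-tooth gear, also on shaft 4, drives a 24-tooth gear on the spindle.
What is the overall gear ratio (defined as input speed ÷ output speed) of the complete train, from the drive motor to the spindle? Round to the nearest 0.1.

Each stage contributes driven/driver: gear mesh 24/53 = 0.45283, gear mesh 85/16 = 5.3125, internal gear 79/19 = 4.1579, gear mesh 24/14 = 1.7143.
Overall: 0.45283 × 5.3125 × 4.1579 × 1.7143 = 17.147.

17.1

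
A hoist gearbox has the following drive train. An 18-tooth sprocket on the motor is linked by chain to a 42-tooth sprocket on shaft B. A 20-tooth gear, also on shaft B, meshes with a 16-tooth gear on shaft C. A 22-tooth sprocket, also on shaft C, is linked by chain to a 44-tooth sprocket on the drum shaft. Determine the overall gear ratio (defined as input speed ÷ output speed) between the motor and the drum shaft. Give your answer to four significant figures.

3.733

Each stage contributes driven/driver: chain 42/18 = 2.3333, gear mesh 16/20 = 0.8, chain 44/22 = 2.
Overall: 2.3333 × 0.8 × 2 = 3.7333.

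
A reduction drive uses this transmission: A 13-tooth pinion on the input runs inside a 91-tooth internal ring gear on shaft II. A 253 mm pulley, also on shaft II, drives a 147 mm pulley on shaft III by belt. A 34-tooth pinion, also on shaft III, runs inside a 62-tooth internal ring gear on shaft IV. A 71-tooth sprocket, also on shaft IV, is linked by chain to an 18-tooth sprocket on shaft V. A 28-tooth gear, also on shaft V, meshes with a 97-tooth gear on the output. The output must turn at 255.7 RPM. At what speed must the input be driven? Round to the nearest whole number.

Overall ratio R = 7 × 0.58103 × 1.8235 × 0.25352 × 3.4643 = 6.5138.
Required input speed = output speed × R = 255.7 × 6.5138 = 1665.6 RPM.

1666 RPM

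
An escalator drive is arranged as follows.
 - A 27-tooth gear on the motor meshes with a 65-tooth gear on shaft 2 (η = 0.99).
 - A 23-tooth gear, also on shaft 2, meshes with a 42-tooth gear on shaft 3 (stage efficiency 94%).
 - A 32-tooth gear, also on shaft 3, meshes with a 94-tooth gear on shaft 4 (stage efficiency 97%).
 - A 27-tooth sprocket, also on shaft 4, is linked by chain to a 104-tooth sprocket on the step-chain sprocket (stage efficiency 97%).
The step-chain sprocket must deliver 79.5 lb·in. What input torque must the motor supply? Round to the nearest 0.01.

1.83 lb·in

Overall ratio R = 2.4074 × 1.8261 × 2.9375 × 3.8519 = 49.741; overall efficiency η = 0.99 × 0.94 × 0.97 × 0.97 = 0.8756.
Input torque = output torque / (R × η) = 79.5 / (49.741 × 0.8756) = 1.8253 lb·in.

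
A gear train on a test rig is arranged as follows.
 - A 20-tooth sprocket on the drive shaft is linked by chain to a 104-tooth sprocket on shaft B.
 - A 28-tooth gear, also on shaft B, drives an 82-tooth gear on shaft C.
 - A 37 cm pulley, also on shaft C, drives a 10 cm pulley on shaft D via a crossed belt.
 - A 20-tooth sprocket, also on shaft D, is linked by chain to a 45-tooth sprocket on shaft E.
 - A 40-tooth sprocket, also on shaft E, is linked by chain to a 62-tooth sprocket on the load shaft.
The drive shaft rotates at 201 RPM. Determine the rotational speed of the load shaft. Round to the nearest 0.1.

chain 104/20 = 5.2 → 201/5.2 = 38.654 RPM
gear mesh 82/28 = 2.9286 → 38.654/2.9286 = 13.199 RPM
belt 10/37 = 0.27027 → 13.199/0.27027 = 48.836 RPM
chain 45/20 = 2.25 → 48.836/2.25 = 21.705 RPM
chain 62/40 = 1.55 → 21.705/1.55 = 14.003 RPM

14.0 RPM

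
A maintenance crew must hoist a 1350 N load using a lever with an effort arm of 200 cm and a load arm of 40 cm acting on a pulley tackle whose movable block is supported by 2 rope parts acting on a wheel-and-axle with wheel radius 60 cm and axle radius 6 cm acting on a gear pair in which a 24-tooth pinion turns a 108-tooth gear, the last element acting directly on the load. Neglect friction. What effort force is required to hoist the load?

3 N

Lever MA = effort arm / load arm = 200/40 = 5.
Block-and-tackle MA = number of supporting rope parts = 2.
Wheel-and-axle MA = R/r = 60/6 = 10.
Gear pair MA = 108/24 = 4.5.
Combined ideal MA = 5 × 2 × 10 × 4.5 = 450.
Effort = load / MA = 1350 / 450 = 3 N.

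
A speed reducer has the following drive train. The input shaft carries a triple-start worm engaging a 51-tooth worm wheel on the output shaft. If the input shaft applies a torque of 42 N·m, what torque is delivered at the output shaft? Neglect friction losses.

Worm: ratio = 51/3 = 17; torque at the output shaft = 42 × 17 = 714 N·m.

714 N·m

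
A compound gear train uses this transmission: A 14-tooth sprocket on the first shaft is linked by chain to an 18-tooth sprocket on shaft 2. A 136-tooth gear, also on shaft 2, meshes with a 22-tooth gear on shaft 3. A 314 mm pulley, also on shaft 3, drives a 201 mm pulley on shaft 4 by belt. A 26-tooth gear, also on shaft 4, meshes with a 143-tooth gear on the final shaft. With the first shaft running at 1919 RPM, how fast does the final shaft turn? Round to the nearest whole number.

the first shaft → shaft 2 (chain, 18/14): 1919 ÷ 1.2857 = 1492.6 RPM
shaft 2 → shaft 3 (gear mesh, 22/136): 1492.6 ÷ 0.16176 = 9226.7 RPM
shaft 3 → shaft 4 (belt, 201/314): 9226.7 ÷ 0.64013 = 14414 RPM
shaft 4 → the final shaft (gear mesh, 143/26): 14414 ÷ 5.5 = 2620.7 RPM

2621 RPM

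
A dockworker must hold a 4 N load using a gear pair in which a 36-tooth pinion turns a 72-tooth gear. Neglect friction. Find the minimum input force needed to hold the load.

Gear pair MA = 72/36 = 2.
Effort = load / MA = 4 / 2 = 2 N.

2 N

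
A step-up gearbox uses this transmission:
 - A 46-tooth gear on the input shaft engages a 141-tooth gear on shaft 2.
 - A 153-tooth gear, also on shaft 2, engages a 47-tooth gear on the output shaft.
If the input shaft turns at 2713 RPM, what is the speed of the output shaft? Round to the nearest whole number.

Gear mesh: ratio = 141/46 = 3.0652, so shaft 2 turns at 2713 / 3.0652 = 885.09 RPM.
Gear mesh: ratio = 47/153 = 0.30719, so the output shaft turns at 885.09 / 0.30719 = 2881.3 RPM.

2881 RPM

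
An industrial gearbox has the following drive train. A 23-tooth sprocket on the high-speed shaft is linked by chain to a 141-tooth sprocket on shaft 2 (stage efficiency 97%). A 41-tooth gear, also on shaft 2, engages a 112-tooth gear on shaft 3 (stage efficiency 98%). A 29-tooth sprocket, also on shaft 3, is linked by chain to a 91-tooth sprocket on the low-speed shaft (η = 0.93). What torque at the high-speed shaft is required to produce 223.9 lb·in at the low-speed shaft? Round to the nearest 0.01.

4.82 lb·in

Overall ratio R = 6.1304 × 2.7317 × 3.1379 = 52.55; overall efficiency η = 0.97 × 0.98 × 0.93 = 0.8841.
Input torque = output torque / (R × η) = 223.9 / (52.55 × 0.8841) = 4.8195 lb·in.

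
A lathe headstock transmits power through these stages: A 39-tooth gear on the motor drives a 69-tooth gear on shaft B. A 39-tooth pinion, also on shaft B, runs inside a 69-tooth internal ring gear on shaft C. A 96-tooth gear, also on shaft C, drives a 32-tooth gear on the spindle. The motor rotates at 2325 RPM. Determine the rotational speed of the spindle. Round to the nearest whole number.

2228 RPM

gear mesh 69/39 = 1.7692 → 2325/1.7692 = 1314.1 RPM
internal gear 69/39 = 1.7692 → 1314.1/1.7692 = 742.77 RPM
gear mesh 32/96 = 0.33333 → 742.77/0.33333 = 2228.3 RPM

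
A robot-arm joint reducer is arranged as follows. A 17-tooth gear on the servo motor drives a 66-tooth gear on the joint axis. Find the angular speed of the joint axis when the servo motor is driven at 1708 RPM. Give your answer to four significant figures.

439.9 RPM

Gear mesh: ratio = 66/17 = 3.8824, so the joint axis turns at 1708 / 3.8824 = 439.94 RPM.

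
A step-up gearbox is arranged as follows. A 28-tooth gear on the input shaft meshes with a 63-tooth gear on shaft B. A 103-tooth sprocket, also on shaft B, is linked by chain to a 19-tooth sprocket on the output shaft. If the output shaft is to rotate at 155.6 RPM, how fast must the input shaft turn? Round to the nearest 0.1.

64.6 RPM

Overall ratio R = 2.25 × 0.18447 = 0.41505.
Required input speed = output speed × R = 155.6 × 0.41505 = 64.582 RPM.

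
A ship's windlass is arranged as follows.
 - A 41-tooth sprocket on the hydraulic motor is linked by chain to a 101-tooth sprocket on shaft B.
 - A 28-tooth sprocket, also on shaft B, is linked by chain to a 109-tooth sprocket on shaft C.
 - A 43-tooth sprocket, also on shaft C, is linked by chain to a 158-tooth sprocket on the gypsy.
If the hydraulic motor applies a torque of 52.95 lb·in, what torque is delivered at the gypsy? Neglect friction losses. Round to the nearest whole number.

1866 lb·in

Chain: ratio = 101/41 = 2.4634; torque at shaft B = 52.95 × 2.4634 = 130.44 lb·in.
Chain: ratio = 109/28 = 3.8929; torque at shaft C = 130.44 × 3.8929 = 507.78 lb·in.
Chain: ratio = 158/43 = 3.6744; torque at the gypsy = 507.78 × 3.6744 = 1865.8 lb·in.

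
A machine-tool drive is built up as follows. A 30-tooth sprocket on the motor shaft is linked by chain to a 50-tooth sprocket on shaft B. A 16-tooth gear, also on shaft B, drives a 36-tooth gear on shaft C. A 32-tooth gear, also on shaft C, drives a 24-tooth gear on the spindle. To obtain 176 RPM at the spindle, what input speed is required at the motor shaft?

Overall ratio R = 1.6667 × 2.25 × 0.75 = 2.8125.
Required input speed = output speed × R = 176 × 2.8125 = 495 RPM.

495 RPM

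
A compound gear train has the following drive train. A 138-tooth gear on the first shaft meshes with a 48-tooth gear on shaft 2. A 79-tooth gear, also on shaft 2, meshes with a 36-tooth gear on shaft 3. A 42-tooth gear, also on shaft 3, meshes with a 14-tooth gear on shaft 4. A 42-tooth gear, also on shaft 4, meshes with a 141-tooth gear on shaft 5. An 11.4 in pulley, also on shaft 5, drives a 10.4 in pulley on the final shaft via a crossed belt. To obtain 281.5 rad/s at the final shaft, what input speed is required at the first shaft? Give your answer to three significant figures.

45.6 rad/s

Overall ratio R = 0.34783 × 0.4557 × 0.33333 × 3.3571 × 0.91228 = 0.16181.
Required input speed = output speed × R = 281.5 × 0.16181 = 45.55 rad/s.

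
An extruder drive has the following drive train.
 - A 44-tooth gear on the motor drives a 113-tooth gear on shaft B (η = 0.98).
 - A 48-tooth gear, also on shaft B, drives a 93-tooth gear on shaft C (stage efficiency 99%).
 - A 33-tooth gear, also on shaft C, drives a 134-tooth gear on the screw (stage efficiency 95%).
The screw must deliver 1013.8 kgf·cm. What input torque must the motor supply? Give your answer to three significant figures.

Overall ratio R = 2.5682 × 1.9375 × 4.0606 = 20.205; overall efficiency η = 0.98 × 0.99 × 0.95 = 0.9217.
Input torque = output torque / (R × η) = 1013.8 / (20.205 × 0.9217) = 54.439 kgf·cm.

54.4 kgf·cm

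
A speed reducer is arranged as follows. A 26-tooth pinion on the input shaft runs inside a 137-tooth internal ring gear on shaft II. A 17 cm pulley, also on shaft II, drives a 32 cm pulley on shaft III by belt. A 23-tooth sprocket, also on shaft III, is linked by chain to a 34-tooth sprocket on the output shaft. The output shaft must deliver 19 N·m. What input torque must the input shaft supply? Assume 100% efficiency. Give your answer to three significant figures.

Overall ratio R = 5.2692 × 1.8824 × 1.4783 = 14.662.
Input torque = output torque / R = 19 / 14.662 = 1.2958 N·m.

1.30 N·m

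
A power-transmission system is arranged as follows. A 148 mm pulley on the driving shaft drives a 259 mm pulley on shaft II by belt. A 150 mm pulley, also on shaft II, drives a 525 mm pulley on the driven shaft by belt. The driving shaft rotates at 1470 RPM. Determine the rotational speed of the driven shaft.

the driving shaft → shaft II (belt, 259/148): 1470 ÷ 1.75 = 840 RPM
shaft II → the driven shaft (belt, 525/150): 840 ÷ 3.5 = 240 RPM

240 RPM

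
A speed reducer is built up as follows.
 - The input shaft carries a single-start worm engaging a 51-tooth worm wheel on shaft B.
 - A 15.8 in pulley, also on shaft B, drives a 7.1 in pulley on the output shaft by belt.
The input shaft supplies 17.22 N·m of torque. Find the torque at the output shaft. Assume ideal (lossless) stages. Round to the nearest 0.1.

After the worm (51/1): 17.22 × 51 = 878.22 N·m
After the belt (7.1/15.8): 878.22 × 0.44937 = 394.64 N·m

394.6 N·m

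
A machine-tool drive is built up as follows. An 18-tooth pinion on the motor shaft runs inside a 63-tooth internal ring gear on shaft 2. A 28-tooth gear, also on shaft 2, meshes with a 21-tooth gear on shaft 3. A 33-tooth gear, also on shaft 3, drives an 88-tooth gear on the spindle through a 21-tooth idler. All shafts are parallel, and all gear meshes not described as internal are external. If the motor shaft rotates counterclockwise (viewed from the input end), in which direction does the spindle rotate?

the motor shaft → shaft 2: internal mesh, same direction → CCW.
shaft 2 → shaft 3: external mesh, 1 reversal → CW.
shaft 3 → the spindle: driver → idler → driven is 2 external meshes, 2 reversals → CW.
3 reversals in total — an odd number — so the spindle turns opposite to the motor shaft.

clockwise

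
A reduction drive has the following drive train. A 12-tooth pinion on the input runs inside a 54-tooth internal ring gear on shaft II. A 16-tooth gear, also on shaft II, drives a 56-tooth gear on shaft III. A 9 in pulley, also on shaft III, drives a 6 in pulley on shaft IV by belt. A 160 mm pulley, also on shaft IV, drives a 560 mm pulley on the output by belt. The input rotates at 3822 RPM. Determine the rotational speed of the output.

the input → shaft II (internal gear, 54/12): 3822 ÷ 4.5 = 849.33 RPM
shaft II → shaft III (gear mesh, 56/16): 849.33 ÷ 3.5 = 242.67 RPM
shaft III → shaft IV (belt, 6/9): 242.67 ÷ 0.66667 = 364 RPM
shaft IV → the output (belt, 560/160): 364 ÷ 3.5 = 104 RPM

104 RPM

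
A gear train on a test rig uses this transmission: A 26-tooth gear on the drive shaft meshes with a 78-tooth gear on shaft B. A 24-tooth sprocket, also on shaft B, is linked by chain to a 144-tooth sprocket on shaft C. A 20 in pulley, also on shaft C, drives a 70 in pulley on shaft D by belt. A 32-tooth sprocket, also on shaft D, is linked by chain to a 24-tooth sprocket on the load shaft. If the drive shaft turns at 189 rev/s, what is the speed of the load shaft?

the drive shaft → shaft B (gear mesh, 78/26): 189 ÷ 3 = 63 rev/s
shaft B → shaft C (chain, 144/24): 63 ÷ 6 = 10.5 rev/s
shaft C → shaft D (belt, 70/20): 10.5 ÷ 3.5 = 3 rev/s
shaft D → the load shaft (chain, 24/32): 3 ÷ 0.75 = 4 rev/s

4 rev/s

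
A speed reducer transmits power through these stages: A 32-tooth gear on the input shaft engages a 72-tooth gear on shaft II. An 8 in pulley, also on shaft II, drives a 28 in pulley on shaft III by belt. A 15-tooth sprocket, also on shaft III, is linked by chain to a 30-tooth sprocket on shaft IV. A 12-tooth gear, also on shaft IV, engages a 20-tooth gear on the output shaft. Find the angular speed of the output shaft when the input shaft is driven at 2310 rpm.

Gear mesh: ratio = 72/32 = 2.25, so shaft II turns at 2310 / 2.25 = 1026.7 rpm.
Belt: ratio = 28/8 = 3.5, so shaft III turns at 1026.7 / 3.5 = 293.33 rpm.
Chain: ratio = 30/15 = 2, so shaft IV turns at 293.33 / 2 = 146.67 rpm.
Gear mesh: ratio = 20/12 = 1.6667, so the output shaft turns at 146.67 / 1.6667 = 88 rpm.

88 rpm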